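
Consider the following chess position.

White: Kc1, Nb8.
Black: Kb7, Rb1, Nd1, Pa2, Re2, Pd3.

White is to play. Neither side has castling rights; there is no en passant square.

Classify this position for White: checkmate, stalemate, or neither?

White to move; white king on c1.
In check: yes, from the black rook on b1.
King squares — b1: attacked by Pa2; d1: attacked by Rb1; b2: attacked by Rb1; c2: attacked by Re2; d2: attacked by Re2.
Legal moves for White: none.
In check with no legal moves → checkmate.

checkmate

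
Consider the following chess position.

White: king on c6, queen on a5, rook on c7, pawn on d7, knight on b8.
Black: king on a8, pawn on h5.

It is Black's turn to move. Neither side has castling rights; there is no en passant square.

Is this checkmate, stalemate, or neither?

Black to move; black king on a8.
In check: yes, from the white queen on a5.
Legal moves for Black: Kxb8.
Black is in check but has 1 legal move → neither.

neither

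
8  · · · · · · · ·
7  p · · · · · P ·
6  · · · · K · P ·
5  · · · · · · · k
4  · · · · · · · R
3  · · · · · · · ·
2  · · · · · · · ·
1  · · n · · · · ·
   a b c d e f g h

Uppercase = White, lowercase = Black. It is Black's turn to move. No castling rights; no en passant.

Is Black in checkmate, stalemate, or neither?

Black to move; black king on h5.
In check: yes, from the white rook on h4.
Legal moves for Black: Kxg6, Kg5, Kxh4.
Black is in check but has 3 legal moves → neither.

neither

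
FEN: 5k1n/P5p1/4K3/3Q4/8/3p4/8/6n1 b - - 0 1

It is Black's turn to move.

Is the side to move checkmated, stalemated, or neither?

neither

Black to move; black king on f8.
In check: no.
Legal moves for Black: Nf7, Ng6, Kg8, Ke8, Nh3, Nf3, Ne2, g6, d2, g5.
Black has 10 legal moves and is not in check → neither.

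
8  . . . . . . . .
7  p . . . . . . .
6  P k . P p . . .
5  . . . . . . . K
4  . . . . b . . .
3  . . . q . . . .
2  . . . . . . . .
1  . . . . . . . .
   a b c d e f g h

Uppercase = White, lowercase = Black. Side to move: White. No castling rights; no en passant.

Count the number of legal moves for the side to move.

White to move; king on h5.
In check: no.
Legal moves: Kh6, Kg5, Kh4, Kg4, d7.
Count: 5.

5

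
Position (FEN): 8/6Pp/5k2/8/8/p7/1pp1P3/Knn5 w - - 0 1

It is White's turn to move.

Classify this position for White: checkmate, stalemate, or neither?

checkmate

White to move; white king on a1.
In check: yes, from the black pawn on b2.
King squares — b1: attacked by Pc2; a2: attacked by Nc1; b2: attacked by Pa3.
Legal moves for White: none.
In check with no legal moves → checkmate.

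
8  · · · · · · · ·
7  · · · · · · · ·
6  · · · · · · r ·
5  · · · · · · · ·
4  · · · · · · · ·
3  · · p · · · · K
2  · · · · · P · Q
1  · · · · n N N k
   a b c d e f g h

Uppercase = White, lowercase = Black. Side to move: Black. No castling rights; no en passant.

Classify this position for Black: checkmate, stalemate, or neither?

checkmate

Black to move; black king on h1.
In check: yes, from the white queen on h2.
King squares — g1: attacked by Qh2; g2: attacked by Qh2; h2: attacked by Nf1.
Legal moves for Black: none.
In check with no legal moves → checkmate.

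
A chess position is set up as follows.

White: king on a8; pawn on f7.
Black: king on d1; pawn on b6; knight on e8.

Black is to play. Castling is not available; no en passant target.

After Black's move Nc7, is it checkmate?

After Nc7: white king on a8; in check: yes, from the black knight on c7.
White has 3 legal replies: Kb8, Kb7, Ka7.
In check but a legal move exists → not checkmate.

no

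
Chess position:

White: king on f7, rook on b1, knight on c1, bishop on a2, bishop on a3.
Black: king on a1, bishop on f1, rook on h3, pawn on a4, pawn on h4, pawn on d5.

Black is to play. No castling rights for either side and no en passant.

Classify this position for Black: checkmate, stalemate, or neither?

Black to move; black king on a1.
In check: yes, from the white rook on b1.
King squares — b1: attacked by Ba2; a2: attacked by Nc1; b2: attacked by Rb1.
Legal moves for Black: none.
In check with no legal moves → checkmate.

checkmate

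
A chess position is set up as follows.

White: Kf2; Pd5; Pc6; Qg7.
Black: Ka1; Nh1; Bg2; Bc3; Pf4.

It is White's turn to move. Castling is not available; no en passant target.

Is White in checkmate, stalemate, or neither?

White to move; white king on f2.
In check: yes, from the black knight on h1.
King squares — e1: attacked by Bc3; f1: attacked by Bg2; g1: available; e2: available; g2: available; e3: attacked by Pf4; f3: attacked by Bg2; g3: attacked by Nh1.
Legal moves for White: Kxg2, Ke2, Kg1.
White is in check but has 3 legal moves → neither.

neither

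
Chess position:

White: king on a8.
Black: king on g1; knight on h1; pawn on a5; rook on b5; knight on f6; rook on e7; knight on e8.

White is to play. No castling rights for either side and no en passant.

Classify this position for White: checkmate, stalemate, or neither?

stalemate

White to move; white king on a8.
In check: no.
King squares — a7: attacked by Re7; b7: attacked by Rb5; b8: attacked by Rb5.
Legal moves for White: none.
Not in check and no legal moves → stalemate.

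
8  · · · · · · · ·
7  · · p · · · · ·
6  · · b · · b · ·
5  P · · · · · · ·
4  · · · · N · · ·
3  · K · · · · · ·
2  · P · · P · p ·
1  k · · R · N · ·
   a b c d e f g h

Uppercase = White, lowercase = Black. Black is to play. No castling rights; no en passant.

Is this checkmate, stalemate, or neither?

Black to move; black king on a1.
In check: yes, from the white rook on d1.
King squares — b1: attacked by Rd1; a2: attacked by Kb3; b2: attacked by Kb3.
Legal moves for Black: none.
In check with no legal moves → checkmate.

checkmate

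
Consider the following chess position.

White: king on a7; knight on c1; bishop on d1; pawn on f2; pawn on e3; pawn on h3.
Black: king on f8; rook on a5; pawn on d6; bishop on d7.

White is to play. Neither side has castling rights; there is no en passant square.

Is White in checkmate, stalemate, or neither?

White to move; white king on a7.
In check: yes, from the black rook on a5.
Legal moves for White: Kb8, Kb7, Kb6.
White is in check but has 3 legal moves → neither.

neither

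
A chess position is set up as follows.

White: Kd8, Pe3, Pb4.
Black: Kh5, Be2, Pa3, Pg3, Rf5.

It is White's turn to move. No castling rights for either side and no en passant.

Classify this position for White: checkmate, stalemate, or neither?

neither

White to move; white king on d8.
In check: no.
Legal moves for White: Ke8, Kc8, Ke7, Kd7, Kc7, b5, e4.
White has 7 legal moves and is not in check → neither.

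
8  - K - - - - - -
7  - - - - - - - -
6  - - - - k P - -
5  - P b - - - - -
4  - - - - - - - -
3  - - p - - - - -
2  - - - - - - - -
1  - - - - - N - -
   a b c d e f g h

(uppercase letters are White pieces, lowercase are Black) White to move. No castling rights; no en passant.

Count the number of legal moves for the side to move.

10

White to move; king on b8.
In check: no.
Legal moves: Kc8, Ka8, Kc7, Kb7, Ng3, Ne3, Nh2, Nd2, f7, b6.
Count: 10.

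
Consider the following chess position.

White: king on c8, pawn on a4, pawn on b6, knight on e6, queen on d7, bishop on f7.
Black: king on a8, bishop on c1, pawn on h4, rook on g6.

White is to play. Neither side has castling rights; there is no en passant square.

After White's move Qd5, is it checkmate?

After Qd5: black king on a8; in check: yes, from the white queen on d5.
King squares — a7: attacked by Pb6; b7: attacked by Qd5; b8: attacked by Kc8.
Black has no legal moves → checkmate.

yes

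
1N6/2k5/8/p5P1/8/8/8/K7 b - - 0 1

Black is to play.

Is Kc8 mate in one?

no

After Kc8: white king on a1; in check: no.
White is not in check, so this cannot be checkmate.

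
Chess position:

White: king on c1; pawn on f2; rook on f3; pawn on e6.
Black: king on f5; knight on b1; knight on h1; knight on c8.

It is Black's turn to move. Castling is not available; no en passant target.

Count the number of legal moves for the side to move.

6

Black to move; king on f5.
In check: yes, from the white rook on f3.
Legal moves: Kg6, Kxe6, Kg5, Ke5, Kg4, Ke4.
Count: 6.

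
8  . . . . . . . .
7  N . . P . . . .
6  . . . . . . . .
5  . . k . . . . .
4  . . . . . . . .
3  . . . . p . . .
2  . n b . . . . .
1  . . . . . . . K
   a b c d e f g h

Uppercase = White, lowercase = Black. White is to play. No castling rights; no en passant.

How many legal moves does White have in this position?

White to move; king on h1.
In check: no.
Legal moves: Nc8, Nc6, Nb5, Kh2, Kg2, Kg1, d8=Q, d8=R, d8=B, d8=N.
Count: 10.

10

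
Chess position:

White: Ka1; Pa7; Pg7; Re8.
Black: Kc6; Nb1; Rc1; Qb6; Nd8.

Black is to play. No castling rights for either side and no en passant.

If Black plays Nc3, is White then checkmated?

After Nc3: white king on a1; in check: yes, from the black rook on c1.
King squares — b1: attacked by Rc1; a2: attacked by Nc3; b2: attacked by Qb6.
White has no legal moves → checkmate.

yes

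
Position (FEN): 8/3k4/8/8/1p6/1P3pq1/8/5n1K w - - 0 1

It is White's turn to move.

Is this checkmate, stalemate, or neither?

White to move; white king on h1.
In check: no.
King squares — g1: attacked by Qg3; g2: attacked by Pf3; h2: attacked by Nf1.
Legal moves for White: none.
Not in check and no legal moves → stalemate.

stalemate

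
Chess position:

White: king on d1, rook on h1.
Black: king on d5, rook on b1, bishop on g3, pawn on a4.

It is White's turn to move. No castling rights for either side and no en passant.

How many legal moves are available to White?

White to move; king on d1.
In check: yes, from the black rook on b1.
Legal moves: Ke2, Kd2, Kc2.
Count: 3.

3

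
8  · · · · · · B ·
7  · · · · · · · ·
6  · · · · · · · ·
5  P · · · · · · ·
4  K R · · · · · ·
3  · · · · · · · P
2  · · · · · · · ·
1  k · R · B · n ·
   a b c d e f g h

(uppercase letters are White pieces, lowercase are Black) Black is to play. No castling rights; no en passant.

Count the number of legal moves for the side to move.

0

Black to move; king on a1.
In check: yes, from the white rook on c1.
Legal moves: none.
Count: 0.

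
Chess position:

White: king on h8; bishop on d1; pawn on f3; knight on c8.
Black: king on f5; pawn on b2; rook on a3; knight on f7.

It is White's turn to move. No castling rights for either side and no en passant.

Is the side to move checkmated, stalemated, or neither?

neither

White to move; white king on h8.
In check: yes, from the black knight on f7.
Legal moves for White: Kg8, Kh7, Kg7.
White is in check but has 3 legal moves → neither.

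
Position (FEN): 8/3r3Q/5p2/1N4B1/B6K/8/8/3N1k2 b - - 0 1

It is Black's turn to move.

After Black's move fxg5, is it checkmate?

no

After fxg5: white king on h4; in check: yes, from the black pawn on g5.
White has 5 legal replies: Kh5, Kxg5, Kg4, Kh3, Kg3.
In check but a legal move exists → not checkmate.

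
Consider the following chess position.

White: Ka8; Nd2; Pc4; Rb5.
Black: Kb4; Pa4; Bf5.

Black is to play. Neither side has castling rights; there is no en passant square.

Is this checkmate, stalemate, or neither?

Black to move; black king on b4.
In check: yes, from the white rook on b5.
King squares — a3: available; b3: attacked by Nd2; c3: available; a4: own pawn; c4: attacked by Nd2; a5: attacked by Rb5; b5: attacked by Pc4; c5: attacked by Rb5.
Legal moves for Black: Kc3, Ka3.
Black is in check but has 2 legal moves → neither.

neither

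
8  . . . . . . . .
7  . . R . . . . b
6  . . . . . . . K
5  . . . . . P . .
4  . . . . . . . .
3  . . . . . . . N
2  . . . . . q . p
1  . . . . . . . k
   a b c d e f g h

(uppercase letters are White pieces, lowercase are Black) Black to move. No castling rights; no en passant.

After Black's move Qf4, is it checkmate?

After Qf4: white king on h6; in check: yes, from the black queen on f4.
White has 5 legal replies: Kxh7, Kg7, Kh5, Ng5, Nxf4.
In check but a legal move exists → not checkmate.

no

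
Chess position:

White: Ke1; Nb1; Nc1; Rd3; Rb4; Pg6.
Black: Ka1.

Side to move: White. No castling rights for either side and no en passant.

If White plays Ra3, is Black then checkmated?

After Ra3: black king on a1; in check: yes, from the white rook on a3.
King squares — b1: attacked by Rb4; a2: attacked by Nc1; b2: attacked by Rb4.
Black has no legal moves → checkmate.

yes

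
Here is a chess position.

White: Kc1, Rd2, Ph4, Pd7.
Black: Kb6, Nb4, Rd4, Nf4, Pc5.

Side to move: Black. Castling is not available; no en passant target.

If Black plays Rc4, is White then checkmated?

After Rc4: white king on c1; in check: yes, from the black rook on c4.
White has 4 legal replies: Kb2, Kd1, Kb1, Rc2.
In check but a legal move exists → not checkmate.

no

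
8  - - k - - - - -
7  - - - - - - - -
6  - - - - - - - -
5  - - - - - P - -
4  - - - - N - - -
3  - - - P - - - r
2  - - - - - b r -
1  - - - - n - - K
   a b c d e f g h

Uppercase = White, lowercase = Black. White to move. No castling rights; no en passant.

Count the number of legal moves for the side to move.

0

White to move; king on h1.
In check: yes, from the black rook on h3.
Legal moves: none.
Count: 0.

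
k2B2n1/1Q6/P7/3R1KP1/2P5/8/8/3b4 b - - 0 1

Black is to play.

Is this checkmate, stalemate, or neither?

Black to move; black king on a8.
In check: yes, from the white queen on b7.
King squares — a7: attacked by Qb7; b7: attacked by Pa6; b8: attacked by Qb7.
Legal moves for Black: none.
In check with no legal moves → checkmate.

checkmate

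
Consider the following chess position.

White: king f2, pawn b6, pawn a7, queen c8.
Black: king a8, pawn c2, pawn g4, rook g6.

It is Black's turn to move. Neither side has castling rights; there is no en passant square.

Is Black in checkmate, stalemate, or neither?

checkmate

Black to move; black king on a8.
In check: yes, from the white queen on c8.
King squares — a7: attacked by Pb6; b7: attacked by Qc8; b8: attacked by Pa7.
Legal moves for Black: none.
In check with no legal moves → checkmate.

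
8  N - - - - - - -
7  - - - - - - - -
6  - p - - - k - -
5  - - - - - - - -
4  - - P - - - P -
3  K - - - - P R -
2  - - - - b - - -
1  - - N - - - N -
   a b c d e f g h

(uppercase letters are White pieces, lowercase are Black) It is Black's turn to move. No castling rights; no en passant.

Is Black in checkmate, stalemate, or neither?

neither

Black to move; black king on f6.
In check: no.
Legal moves for Black: Kg7, Kf7, Ke7, Kg6, Ke6, Kg5, Ke5, Bxc4, Bxf3, Bd3, Bf1, Bd1, b5.
Black has 13 legal moves and is not in check → neither.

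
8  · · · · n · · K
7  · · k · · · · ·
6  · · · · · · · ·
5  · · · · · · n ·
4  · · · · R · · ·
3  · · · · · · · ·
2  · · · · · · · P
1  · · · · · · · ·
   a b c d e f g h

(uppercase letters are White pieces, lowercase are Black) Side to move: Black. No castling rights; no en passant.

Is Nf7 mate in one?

After Nf7: white king on h8; in check: yes, from the black knight on f7.
White has 2 legal replies: Kg8, Kh7.
In check but a legal move exists → not checkmate.

no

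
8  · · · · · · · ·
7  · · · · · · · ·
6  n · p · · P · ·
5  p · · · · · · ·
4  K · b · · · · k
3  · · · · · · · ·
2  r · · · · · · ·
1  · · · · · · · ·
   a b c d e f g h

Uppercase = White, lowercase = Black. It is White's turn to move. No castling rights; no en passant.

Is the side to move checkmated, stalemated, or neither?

checkmate

White to move; white king on a4.
In check: yes, from the black rook on a2.
King squares — a3: attacked by Ra2; b3: attacked by Bc4; b4: attacked by Pa5; a5: attacked by Ra2; b5: attacked by Bc4.
Legal moves for White: none.
In check with no legal moves → checkmate.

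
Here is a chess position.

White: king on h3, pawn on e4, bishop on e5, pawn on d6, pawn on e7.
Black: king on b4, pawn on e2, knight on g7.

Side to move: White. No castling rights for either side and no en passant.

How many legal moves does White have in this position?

White to move; king on h3.
In check: no.
Legal moves: Bxg7, Bf6, Bf4, Bd4, Bg3, Bc3+, Bh2, Bb2, Ba1, Kh4, Kg4, Kg3, Kh2, Kg2, e8=Q, e8=R, e8=B, e8=N, d7.
Count: 19.

19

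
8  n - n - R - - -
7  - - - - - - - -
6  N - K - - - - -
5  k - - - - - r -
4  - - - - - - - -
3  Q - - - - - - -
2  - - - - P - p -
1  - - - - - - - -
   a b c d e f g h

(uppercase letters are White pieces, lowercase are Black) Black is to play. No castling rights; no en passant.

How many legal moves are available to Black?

Black to move; king on a5.
In check: yes, from the white queen on a3.
Legal moves: none.
Count: 0.

0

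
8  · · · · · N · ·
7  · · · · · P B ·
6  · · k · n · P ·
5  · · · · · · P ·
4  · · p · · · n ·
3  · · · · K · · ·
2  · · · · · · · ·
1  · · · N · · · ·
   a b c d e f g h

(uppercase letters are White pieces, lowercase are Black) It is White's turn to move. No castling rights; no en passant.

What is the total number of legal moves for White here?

White to move; king on e3.
In check: yes, from the black knight on g4.
Legal moves: Ke4, Kf3, Ke2, Kd2.
Count: 4.

4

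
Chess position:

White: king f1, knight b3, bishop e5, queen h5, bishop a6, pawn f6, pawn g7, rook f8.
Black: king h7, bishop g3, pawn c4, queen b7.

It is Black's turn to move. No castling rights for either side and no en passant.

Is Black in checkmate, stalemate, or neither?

checkmate

Black to move; black king on h7.
In check: yes, from the white queen on h5.
King squares — g6: attacked by Qh5; h6: attacked by Qh5; g7: attacked by Pf6; g8: attacked by Rf8; h8: attacked by Qh5.
Legal moves for Black: none.
In check with no legal moves → checkmate.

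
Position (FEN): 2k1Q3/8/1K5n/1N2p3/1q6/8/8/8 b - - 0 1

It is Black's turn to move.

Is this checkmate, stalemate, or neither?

checkmate

Black to move; black king on c8.
In check: yes, from the white queen on e8.
King squares — b7: attacked by Kb6; c7: attacked by Nb5; d7: attacked by Qe8; b8: attacked by Qe8; d8: attacked by Qe8.
Legal moves for Black: none.
In check with no legal moves → checkmate.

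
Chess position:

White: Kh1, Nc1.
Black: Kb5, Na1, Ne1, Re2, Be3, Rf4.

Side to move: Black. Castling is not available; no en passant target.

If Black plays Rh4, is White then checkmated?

yes

After Rh4: white king on h1; in check: yes, from the black rook on h4.
King squares — g1: attacked by Be3; g2: attacked by Ne1; h2: attacked by Re2.
White has no legal moves → checkmate.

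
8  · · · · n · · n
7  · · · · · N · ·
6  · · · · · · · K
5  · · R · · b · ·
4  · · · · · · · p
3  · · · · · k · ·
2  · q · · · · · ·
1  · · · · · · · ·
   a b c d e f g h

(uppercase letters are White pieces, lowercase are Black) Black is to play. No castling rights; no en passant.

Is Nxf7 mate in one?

After Nxf7: white king on h6; in check: yes, from the black knight on f7.
White has 1 legal reply: Kh5.
In check but a legal move exists → not checkmate.

no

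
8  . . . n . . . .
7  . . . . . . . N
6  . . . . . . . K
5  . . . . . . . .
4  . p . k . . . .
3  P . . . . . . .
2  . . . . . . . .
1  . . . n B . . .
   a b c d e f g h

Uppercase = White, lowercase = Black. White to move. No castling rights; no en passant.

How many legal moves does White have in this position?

White to move; king on h6.
In check: no.
Legal moves: Nf8, Nf6, Ng5, Kg7, Kg6, Kh5, Kg5, Bh4, Bxb4, Bg3, Bc3+, Bf2+, Bd2, axb4, a4.
Count: 15.

15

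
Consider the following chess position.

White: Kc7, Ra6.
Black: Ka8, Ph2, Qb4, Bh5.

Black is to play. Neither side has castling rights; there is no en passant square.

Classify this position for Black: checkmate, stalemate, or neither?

Black to move; black king on a8.
In check: yes, from the white rook on a6.
King squares — a7: attacked by Ra6; b7: attacked by Kc7; b8: attacked by Kc7.
Legal moves for Black: none.
In check with no legal moves → checkmate.

checkmate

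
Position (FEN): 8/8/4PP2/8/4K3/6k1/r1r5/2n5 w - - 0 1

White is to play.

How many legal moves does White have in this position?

7

White to move; king on e4.
In check: no.
Legal moves: Kf5, Ke5, Kd5, Kd4, Ke3, f7, e7.
Count: 7.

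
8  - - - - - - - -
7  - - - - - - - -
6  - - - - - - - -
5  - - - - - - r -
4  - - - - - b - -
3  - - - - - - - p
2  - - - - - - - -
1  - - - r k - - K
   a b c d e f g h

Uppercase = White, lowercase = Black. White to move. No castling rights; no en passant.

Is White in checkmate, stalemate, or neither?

stalemate

White to move; white king on h1.
In check: no.
King squares — g1: attacked by Rg5; g2: attacked by Ph3; h2: attacked by Bf4.
Legal moves for White: none.
Not in check and no legal moves → stalemate.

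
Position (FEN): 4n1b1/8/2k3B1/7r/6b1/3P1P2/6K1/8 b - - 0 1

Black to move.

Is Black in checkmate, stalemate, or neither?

Black to move; black king on c6.
In check: no.
Legal moves for Black include: Bh7, Bf7, B8e6, Bd5, Bc4, Bb3, Ba2, Ng7, Nc7, Nf6, Nd6, Kd7, Kc7, Kb7, Kd6, Kb6, Kd5, Kc5, ... (list truncated; more exist).
Black has legal moves and is not in check → neither.

neither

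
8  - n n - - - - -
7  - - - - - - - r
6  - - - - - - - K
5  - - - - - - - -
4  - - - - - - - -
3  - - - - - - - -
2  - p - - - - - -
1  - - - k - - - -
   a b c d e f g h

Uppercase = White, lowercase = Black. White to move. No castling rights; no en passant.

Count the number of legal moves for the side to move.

White to move; king on h6.
In check: yes, from the black rook on h7.
Legal moves: Kxh7, Kg6, Kg5.
Count: 3.

3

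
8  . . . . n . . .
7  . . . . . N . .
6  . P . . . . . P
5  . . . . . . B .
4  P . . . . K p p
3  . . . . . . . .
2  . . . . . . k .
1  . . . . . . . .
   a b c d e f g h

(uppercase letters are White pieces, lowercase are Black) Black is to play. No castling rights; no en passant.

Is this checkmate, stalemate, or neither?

neither

Black to move; black king on g2.
In check: no.
Legal moves for Black: Ng7, Nc7, Nf6, Nd6, Kh3, Kh2, Kf2, Kh1, Kg1, Kf1, h3, g3.
Black has 12 legal moves and is not in check → neither.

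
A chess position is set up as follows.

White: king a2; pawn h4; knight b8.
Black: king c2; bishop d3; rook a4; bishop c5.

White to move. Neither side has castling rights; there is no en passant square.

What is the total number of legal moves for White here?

0

White to move; king on a2.
In check: yes, from the black rook on a4.
Legal moves: none.
Count: 0.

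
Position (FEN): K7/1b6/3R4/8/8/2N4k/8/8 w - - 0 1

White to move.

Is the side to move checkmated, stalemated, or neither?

White to move; white king on a8.
In check: yes, from the black bishop on b7.
Legal moves for White: Kb8, Kxb7, Ka7.
White is in check but has 3 legal moves → neither.

neither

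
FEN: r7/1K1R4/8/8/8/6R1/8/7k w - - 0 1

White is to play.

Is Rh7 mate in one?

yes

After Rh7: black king on h1; in check: yes, from the white rook on h7.
King squares — g1: attacked by Rg3; g2: attacked by Rg3; h2: attacked by Rh7.
Black has no legal moves → checkmate.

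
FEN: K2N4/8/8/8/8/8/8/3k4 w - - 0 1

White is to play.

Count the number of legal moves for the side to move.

7

White to move; king on a8.
In check: no.
Legal moves: Nf7, Nb7, Ne6, Nc6, Kb8, Kb7, Ka7.
Count: 7.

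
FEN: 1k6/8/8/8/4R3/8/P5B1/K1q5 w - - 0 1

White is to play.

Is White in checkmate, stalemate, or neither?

checkmate

White to move; white king on a1.
In check: yes, from the black queen on c1.
King squares — b1: attacked by Qc1; a2: own pawn; b2: attacked by Qc1.
Legal moves for White: none.
In check with no legal moves → checkmate.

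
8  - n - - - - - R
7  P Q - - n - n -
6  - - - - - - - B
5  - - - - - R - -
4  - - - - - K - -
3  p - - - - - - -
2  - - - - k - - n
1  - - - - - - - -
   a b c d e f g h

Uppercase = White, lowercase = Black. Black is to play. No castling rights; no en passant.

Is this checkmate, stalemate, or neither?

neither

Black to move; black king on e2.
In check: no.
Legal moves for Black include: Nd7, Nbc6, Na6, Ne8, Ne6+, Nh5+, Ngxf5, Ng8, Nc8, Ng6+, Nec6, Nexf5, Nd5+, Ng4, Nf3, Nf1, Kd3, Kf2, ... (list truncated; more exist).
Black has legal moves and is not in check → neither.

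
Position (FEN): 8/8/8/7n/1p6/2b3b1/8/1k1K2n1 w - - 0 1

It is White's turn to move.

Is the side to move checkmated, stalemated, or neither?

stalemate

White to move; white king on d1.
In check: no.
King squares — c1: attacked by Kb1; e1: attacked by Bc3; c2: attacked by Kb1; d2: attacked by Bc3; e2: attacked by Ng1.
Legal moves for White: none.
Not in check and no legal moves → stalemate.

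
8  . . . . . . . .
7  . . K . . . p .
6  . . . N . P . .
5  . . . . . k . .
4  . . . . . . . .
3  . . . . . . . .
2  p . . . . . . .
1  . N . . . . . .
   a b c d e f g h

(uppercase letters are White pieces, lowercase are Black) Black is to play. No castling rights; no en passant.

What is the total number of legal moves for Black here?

7

Black to move; king on f5.
In check: yes, from the white knight on d6.
Legal moves: Kg6, Kxf6, Ke6, Kg5, Ke5, Kg4, Kf4.
Count: 7.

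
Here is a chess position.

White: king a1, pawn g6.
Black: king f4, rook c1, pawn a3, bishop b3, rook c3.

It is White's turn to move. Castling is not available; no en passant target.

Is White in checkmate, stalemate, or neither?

checkmate

White to move; white king on a1.
In check: yes, from the black rook on c1.
King squares — b1: attacked by Rc1; a2: attacked by Bb3; b2: attacked by Pa3.
Legal moves for White: none.
In check with no legal moves → checkmate.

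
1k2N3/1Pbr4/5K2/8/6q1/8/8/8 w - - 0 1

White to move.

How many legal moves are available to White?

White to move; king on f6.
In check: no.
Legal moves: Ng7, Nxc7, Nd6.
Count: 3.

3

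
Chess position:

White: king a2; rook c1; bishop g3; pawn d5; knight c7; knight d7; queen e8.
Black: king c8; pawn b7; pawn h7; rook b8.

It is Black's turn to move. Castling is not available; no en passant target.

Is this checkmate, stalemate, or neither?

checkmate

Black to move; black king on c8.
In check: yes, from the white queen on e8.
King squares — b7: own pawn; c7: attacked by Rc1; d7: attacked by Qe8; b8: own rook; d8: attacked by Qe8.
Legal moves for Black: none.
In check with no legal moves → checkmate.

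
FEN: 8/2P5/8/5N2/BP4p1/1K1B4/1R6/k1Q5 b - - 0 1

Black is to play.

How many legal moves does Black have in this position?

0

Black to move; king on a1.
In check: yes, from the white queen on c1.
Legal moves: none.
Count: 0.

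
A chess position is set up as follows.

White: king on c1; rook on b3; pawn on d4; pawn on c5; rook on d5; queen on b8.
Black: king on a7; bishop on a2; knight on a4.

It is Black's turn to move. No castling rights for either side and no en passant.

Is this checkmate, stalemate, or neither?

Black to move; black king on a7.
In check: yes, from the white queen on b8.
Legal moves for Black: Ka6.
Black is in check but has 1 legal move → neither.

neither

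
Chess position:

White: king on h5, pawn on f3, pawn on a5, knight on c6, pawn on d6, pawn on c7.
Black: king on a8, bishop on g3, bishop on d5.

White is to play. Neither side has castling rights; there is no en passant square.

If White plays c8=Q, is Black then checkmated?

After c8=Q: black king on a8; in check: yes, from the white queen on c8.
King squares — a7: attacked by Nc6; b7: attacked by Qc8; b8: attacked by Nc6.
Black has no legal moves → checkmate.

yes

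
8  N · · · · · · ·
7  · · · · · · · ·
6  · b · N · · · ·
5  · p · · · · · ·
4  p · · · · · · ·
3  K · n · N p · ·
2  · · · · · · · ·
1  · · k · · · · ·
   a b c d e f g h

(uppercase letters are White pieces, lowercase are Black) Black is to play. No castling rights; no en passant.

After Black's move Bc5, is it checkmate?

After Bc5: white king on a3; in check: yes, from the black bishop on c5.
King squares — a2: attacked by Nc3; b2: attacked by Kc1; b3: attacked by Pa4; a4: attacked by Nc3; b4: attacked by Bc5.
White has no legal moves → checkmate.

yes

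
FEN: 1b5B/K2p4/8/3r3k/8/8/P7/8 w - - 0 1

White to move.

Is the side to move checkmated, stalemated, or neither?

White to move; white king on a7.
In check: yes, from the black bishop on b8.
King squares — a6: available; b6: available; b7: available; a8: available; b8: available.
Legal moves for White: Kxb8, Ka8, Kb7, Kb6, Ka6.
White is in check but has 5 legal moves → neither.

neither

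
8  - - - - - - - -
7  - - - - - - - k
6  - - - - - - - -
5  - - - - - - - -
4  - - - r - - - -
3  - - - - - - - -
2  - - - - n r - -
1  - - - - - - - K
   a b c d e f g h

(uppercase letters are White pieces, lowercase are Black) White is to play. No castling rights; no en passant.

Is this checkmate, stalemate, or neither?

stalemate

White to move; white king on h1.
In check: no.
King squares — g1: attacked by Ne2; g2: attacked by Rf2; h2: attacked by Rf2.
Legal moves for White: none.
Not in check and no legal moves → stalemate.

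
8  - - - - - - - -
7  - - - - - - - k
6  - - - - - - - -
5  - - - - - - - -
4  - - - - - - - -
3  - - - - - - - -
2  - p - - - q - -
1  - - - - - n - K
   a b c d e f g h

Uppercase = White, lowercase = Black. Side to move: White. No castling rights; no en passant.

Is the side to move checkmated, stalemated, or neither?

stalemate

White to move; white king on h1.
In check: no.
King squares — g1: attacked by Qf2; g2: attacked by Qf2; h2: attacked by Nf1.
Legal moves for White: none.
Not in check and no legal moves → stalemate.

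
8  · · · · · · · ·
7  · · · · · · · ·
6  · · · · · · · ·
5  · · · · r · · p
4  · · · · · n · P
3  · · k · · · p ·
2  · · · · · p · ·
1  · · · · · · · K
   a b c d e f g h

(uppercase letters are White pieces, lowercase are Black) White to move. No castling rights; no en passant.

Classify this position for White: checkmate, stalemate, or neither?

stalemate

White to move; white king on h1.
In check: no.
King squares — g1: attacked by Pf2; g2: attacked by Nf4; h2: attacked by Pg3.
Legal moves for White: none.
Not in check and no legal moves → stalemate.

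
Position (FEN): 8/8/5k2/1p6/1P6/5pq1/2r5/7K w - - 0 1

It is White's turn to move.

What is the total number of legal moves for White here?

0

White to move; king on h1.
In check: no.
Legal moves: none.
Count: 0.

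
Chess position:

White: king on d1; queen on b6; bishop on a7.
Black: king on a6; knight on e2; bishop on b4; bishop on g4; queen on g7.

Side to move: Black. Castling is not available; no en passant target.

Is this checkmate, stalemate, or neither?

checkmate

Black to move; black king on a6.
In check: yes, from the white queen on b6.
King squares — a5: attacked by Qb6; b5: attacked by Qb6; b6: attacked by Ba7; a7: attacked by Qb6; b7: attacked by Qb6.
Legal moves for Black: none.
In check with no legal moves → checkmate.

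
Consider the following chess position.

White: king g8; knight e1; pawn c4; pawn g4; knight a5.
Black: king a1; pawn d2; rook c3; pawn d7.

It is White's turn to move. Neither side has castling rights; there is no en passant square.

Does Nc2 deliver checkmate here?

After Nc2: black king on a1; in check: yes, from the white knight on c2.
Black has 4 legal replies: Kb2, Ka2, Kb1, Rxc2.
In check but a legal move exists → not checkmate.

no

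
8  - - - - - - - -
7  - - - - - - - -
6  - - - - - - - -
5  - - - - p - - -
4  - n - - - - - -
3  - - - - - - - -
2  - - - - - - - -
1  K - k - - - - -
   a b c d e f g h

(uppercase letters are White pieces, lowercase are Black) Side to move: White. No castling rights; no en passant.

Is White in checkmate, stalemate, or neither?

White to move; white king on a1.
In check: no.
King squares — b1: attacked by Kc1; a2: attacked by Nb4; b2: attacked by Kc1.
Legal moves for White: none.
Not in check and no legal moves → stalemate.

stalemate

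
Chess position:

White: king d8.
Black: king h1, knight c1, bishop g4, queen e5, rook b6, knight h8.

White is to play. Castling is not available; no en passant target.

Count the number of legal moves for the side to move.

0

White to move; king on d8.
In check: no.
Legal moves: none.
Count: 0.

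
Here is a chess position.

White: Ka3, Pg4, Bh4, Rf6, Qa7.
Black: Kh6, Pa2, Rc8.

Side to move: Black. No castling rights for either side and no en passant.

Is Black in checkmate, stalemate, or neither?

checkmate

Black to move; black king on h6.
In check: yes, from the white rook on f6.
King squares — g5: attacked by Bh4; h5: attacked by Pg4; g6: attacked by Rf6; g7: attacked by Qa7; h7: attacked by Qa7.
Legal moves for Black: none.
In check with no legal moves → checkmate.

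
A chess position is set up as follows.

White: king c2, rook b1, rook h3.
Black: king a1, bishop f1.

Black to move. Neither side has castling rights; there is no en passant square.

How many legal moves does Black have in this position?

Black to move; king on a1.
In check: yes, from the white rook on b1.
Legal moves: Ka2.
Count: 1.

1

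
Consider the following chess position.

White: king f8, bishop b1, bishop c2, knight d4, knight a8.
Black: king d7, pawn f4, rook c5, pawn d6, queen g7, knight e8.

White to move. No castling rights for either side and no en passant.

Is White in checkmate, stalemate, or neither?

White to move; white king on f8.
In check: yes, from the black queen on g7.
King squares — e7: attacked by Kd7; f7: attacked by Qg7; g7: attacked by Ne8; e8: attacked by Kd7; g8: attacked by Qg7.
Legal moves for White: none.
In check with no legal moves → checkmate.

checkmate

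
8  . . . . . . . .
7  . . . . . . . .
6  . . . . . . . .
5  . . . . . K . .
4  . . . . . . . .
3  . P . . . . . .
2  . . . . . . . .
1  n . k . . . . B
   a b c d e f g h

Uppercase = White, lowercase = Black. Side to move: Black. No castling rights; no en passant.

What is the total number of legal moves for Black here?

Black to move; king on c1.
In check: no.
Legal moves: Kd2, Kc2, Kb2, Kd1, Kb1, Nxb3, Nc2.
Count: 7.

7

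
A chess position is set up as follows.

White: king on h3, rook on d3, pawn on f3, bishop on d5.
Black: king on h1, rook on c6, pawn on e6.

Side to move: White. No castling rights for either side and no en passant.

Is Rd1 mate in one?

yes

After Rd1: black king on h1; in check: yes, from the white rook on d1.
King squares — g1: attacked by Rd1; g2: attacked by Kh3; h2: attacked by Kh3.
Black has no legal moves → checkmate.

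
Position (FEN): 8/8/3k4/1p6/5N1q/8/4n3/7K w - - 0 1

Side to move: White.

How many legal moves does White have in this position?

White to move; king on h1.
In check: yes, from the black queen on h4.
Legal moves: Kg2, Nh3.
Count: 2.

2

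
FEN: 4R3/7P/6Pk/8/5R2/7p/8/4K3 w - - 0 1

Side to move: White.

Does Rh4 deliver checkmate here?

After Rh4: black king on h6; in check: yes, from the white rook on h4.
Black has 3 legal replies: Kg7, Kxg6, Kg5.
In check but a legal move exists → not checkmate.

no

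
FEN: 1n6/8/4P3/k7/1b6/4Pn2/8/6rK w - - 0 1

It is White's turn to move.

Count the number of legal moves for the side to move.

White to move; king on h1.
In check: yes, from the black rook on g1.
Legal moves: none.
Count: 0.

0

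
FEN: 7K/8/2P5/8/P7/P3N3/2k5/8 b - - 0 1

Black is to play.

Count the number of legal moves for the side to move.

Black to move; king on c2.
In check: yes, from the white knight on e3.
Legal moves: Kd3, Kc3, Kb3, Kd2, Kb2, Kc1, Kb1.
Count: 7.

7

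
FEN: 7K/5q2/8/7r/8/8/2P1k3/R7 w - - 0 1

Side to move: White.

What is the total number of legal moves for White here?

White to move; king on h8.
In check: yes, from the black rook on h5.
Legal moves: none.
Count: 0.

0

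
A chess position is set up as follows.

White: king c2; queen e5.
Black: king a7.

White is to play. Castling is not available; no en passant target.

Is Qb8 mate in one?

After Qb8: black king on a7; in check: yes, from the white queen on b8.
Black has 2 legal replies: Kxb8, Ka6.
In check but a legal move exists → not checkmate.

no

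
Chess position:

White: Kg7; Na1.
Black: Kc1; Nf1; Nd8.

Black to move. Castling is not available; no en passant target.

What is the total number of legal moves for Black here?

Black to move; king on c1.
In check: no.
Legal moves: Nf7, Nb7, Ne6+, Nc6, Ng3, Ne3, Nh2, Nd2, Kd2, Kb2, Kd1, Kb1.
Count: 12.

12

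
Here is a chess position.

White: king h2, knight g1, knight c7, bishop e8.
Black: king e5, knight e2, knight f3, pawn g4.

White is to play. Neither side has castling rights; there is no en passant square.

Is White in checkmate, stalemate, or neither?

White to move; white king on h2.
In check: yes, from the black knight on f3.
Legal moves for White: Kg2, Kh1, Nxf3+.
White is in check but has 3 legal moves → neither.

neither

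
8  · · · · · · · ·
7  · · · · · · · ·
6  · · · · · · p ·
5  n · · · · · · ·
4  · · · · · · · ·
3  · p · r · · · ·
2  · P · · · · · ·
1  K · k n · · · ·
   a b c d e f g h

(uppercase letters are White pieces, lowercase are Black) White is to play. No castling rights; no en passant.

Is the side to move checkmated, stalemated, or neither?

White to move; white king on a1.
In check: no.
King squares — b1: attacked by Kc1; a2: attacked by Pb3; b2: own pawn.
Legal moves for White: none.
Not in check and no legal moves → stalemate.

stalemate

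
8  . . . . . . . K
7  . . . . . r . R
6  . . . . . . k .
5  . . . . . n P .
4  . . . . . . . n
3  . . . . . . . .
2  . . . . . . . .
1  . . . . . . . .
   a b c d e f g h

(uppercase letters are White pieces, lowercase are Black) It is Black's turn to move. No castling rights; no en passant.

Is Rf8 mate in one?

After Rf8: white king on h8; in check: yes, from the black rook on f8.
King squares — g7: attacked by Nf5; h7: own rook; g8: attacked by Rf8.
White has no legal moves → checkmate.

yes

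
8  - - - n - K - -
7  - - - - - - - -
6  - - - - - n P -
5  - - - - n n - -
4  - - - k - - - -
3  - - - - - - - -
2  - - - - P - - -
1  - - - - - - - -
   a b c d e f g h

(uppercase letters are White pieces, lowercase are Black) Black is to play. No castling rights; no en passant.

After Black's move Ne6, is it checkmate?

After Ne6: white king on f8; in check: yes, from the black knight on e6.
King squares — e7: attacked by Nf5; f7: attacked by Ne5; g7: attacked by Nf5; e8: attacked by Nf6; g8: attacked by Nf6.
White has no legal moves → checkmate.

yes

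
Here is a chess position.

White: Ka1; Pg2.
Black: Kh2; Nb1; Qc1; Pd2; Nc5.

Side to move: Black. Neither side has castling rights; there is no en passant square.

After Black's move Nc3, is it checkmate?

After Nc3: white king on a1; in check: yes, from the black queen on c1.
King squares — b1: attacked by Qc1; a2: attacked by Nc3; b2: attacked by Qc1.
White has no legal moves → checkmate.

yes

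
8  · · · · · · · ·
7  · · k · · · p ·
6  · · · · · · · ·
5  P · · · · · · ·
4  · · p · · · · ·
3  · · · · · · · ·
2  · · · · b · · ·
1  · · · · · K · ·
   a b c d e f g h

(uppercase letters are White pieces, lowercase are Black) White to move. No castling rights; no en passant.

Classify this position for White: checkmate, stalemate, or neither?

White to move; white king on f1.
In check: yes, from the black bishop on e2.
Legal moves for White: Kg2, Kf2, Kxe2, Kg1, Ke1.
White is in check but has 5 legal moves → neither.

neither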